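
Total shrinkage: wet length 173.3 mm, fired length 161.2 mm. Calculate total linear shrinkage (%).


TS = (173.3 - 161.2) / 173.3 * 100 = 6.98%

6.98


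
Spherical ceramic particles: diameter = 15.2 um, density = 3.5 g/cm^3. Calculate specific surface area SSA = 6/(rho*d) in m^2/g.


SSA = 6 / (3.5 * 15.2) = 0.113 m^2/g

0.113


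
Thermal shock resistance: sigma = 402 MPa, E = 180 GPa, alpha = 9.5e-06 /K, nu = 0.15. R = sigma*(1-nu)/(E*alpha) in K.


R = 402*(1-0.15)/(180*1000*9.5e-06) = 200 K

200


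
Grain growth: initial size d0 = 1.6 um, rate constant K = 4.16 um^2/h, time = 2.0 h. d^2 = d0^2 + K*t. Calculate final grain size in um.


d^2 = 1.6^2 + 4.16*2.0 = 10.88
d = sqrt(10.88) = 3.3 um

3.3


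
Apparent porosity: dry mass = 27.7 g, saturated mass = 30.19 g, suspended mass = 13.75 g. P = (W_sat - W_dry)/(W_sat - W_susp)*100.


P = (30.19 - 27.7) / (30.19 - 13.75) * 100 = 2.49 / 16.44 * 100 = 15.1%

15.1


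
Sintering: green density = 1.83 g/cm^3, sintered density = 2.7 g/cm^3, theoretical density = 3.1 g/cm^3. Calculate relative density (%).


Relative = 2.7 / 3.1 * 100 = 87.1%

87.1


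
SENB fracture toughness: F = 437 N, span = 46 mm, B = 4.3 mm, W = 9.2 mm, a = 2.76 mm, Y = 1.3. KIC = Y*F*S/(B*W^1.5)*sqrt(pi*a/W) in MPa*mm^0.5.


KIC = 1.3*437*46/(4.3*9.2^1.5)*sqrt(pi*2.76/9.2) = 211.43

211.43


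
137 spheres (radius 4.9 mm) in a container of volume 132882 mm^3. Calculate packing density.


V_sphere = 4/3*pi*4.9^3 = 492.807 mm^3
Total V = 137*492.807 = 67514.559 mm^3
PD = 67514.559 / 132882 = 0.508

0.508


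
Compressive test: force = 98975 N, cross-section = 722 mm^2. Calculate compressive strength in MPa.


CS = 98975 / 722 = 137.1 MPa

137.1


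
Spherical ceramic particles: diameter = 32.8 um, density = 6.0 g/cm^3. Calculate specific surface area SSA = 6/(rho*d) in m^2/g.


SSA = 6 / (6.0 * 32.8) = 0.03 m^2/g

0.03


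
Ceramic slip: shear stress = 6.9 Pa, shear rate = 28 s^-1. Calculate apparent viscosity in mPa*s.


eta = tau/gamma * 1000 = 6.9/28 * 1000 = 246.4 mPa*s

246.4


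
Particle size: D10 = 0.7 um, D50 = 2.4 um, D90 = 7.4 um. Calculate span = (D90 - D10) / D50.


Span = (7.4 - 0.7) / 2.4 = 6.7 / 2.4 = 2.792

2.792


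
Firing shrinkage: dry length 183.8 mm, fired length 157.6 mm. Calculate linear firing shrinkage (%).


FS = (183.8 - 157.6) / 183.8 * 100 = 14.25%

14.25


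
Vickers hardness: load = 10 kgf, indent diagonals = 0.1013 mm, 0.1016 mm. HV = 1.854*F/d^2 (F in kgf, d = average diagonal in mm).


d_avg = (0.1013+0.1016)/2 = 0.10145 mm
HV = 1.854*10/0.10145^2 = 1801

1801


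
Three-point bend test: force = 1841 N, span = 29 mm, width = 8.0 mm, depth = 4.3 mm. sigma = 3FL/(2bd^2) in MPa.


sigma = 3*1841*29/(2*8.0*4.3^2) = 541.4 MPa

541.4


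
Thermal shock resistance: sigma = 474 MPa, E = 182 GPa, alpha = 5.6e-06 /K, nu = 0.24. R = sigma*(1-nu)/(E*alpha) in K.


R = 474*(1-0.24)/(182*1000*5.6e-06) = 353 K

353


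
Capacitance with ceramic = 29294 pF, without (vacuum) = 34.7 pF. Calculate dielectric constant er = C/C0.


er = 29294 / 34.7 = 844.21

844.21


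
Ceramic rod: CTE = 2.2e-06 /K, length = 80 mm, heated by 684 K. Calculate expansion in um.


dL = 2.2e-06 * 80 * 684 * 1000 = 120.384 um

120.384


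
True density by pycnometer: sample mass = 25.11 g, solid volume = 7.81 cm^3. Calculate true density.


TD = 25.11 / 7.81 = 3.215 g/cm^3

3.215


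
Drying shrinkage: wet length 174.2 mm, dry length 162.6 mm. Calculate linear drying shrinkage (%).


DS = (174.2 - 162.6) / 174.2 * 100 = 6.66%

6.66


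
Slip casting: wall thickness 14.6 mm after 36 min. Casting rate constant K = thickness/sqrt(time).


K = 14.6 / sqrt(36) = 14.6 / 6.0 = 2.433 mm/min^0.5

2.433


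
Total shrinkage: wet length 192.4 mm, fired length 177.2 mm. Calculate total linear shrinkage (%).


TS = (192.4 - 177.2) / 192.4 * 100 = 7.9%

7.9


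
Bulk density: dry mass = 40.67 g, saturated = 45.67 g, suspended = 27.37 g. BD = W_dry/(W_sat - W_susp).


BD = 40.67 / (45.67 - 27.37) = 40.67 / 18.3 = 2.222 g/cm^3

2.222


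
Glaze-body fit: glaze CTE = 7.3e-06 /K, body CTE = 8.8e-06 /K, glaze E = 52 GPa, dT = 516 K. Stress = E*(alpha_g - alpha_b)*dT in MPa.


Stress = 52*1000*(7.3e-06 - 8.8e-06)*516 = -40.2 MPa

-40.2


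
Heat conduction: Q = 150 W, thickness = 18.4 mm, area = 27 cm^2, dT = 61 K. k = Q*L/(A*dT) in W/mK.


k = 150*18.4/1000/(27/10000*61) = 16.76 W/mK

16.76


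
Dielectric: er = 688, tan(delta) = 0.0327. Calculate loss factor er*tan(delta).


Loss = 688 * 0.0327 = 22.498

22.498


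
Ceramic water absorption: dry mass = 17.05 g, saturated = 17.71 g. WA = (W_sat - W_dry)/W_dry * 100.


WA = (17.71 - 17.05) / 17.05 * 100 = 3.87%

3.87


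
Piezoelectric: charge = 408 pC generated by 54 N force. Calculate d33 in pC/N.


d33 = 408 / 54 = 7.6 pC/N

7.6


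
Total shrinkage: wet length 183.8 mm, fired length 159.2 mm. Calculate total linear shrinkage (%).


TS = (183.8 - 159.2) / 183.8 * 100 = 13.38%

13.38


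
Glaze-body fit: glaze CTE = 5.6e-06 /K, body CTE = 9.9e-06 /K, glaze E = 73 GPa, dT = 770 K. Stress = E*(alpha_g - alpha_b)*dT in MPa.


Stress = 73*1000*(5.6e-06 - 9.9e-06)*770 = -241.7 MPa

-241.7


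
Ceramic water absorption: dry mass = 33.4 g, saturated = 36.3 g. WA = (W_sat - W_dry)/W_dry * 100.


WA = (36.3 - 33.4) / 33.4 * 100 = 8.68%

8.68


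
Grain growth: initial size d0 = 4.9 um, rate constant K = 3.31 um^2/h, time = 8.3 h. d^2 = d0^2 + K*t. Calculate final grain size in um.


d^2 = 4.9^2 + 3.31*8.3 = 51.483
d = sqrt(51.483) = 7.18 um

7.18


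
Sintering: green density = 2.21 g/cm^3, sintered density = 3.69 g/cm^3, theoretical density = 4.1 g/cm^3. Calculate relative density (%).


Relative = 3.69 / 4.1 * 100 = 90.0%

90.0


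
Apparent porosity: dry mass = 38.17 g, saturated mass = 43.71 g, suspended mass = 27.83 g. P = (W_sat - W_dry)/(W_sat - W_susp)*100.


P = (43.71 - 38.17) / (43.71 - 27.83) * 100 = 5.54 / 15.88 * 100 = 34.9%

34.9


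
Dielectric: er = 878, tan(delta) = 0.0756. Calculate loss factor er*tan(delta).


Loss = 878 * 0.0756 = 66.377

66.377


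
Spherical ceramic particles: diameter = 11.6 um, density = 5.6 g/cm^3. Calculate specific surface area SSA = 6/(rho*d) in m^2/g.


SSA = 6 / (5.6 * 11.6) = 0.092 m^2/g

0.092


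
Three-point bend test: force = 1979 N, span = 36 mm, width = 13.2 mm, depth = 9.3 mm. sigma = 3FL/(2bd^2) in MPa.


sigma = 3*1979*36/(2*13.2*9.3^2) = 93.6 MPa

93.6


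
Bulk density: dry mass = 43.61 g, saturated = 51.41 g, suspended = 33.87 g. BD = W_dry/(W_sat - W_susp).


BD = 43.61 / (51.41 - 33.87) = 43.61 / 17.54 = 2.486 g/cm^3

2.486


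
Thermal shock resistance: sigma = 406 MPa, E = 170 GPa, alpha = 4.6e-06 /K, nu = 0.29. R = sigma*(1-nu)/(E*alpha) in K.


R = 406*(1-0.29)/(170*1000*4.6e-06) = 369 K

369


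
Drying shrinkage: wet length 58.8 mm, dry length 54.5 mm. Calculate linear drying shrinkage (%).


DS = (58.8 - 54.5) / 58.8 * 100 = 7.31%

7.31


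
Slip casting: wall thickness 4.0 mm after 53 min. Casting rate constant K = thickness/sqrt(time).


K = 4.0 / sqrt(53) = 4.0 / 7.2801 = 0.549 mm/min^0.5

0.549


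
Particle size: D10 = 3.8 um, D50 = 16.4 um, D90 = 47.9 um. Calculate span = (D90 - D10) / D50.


Span = (47.9 - 3.8) / 16.4 = 44.1 / 16.4 = 2.689

2.689


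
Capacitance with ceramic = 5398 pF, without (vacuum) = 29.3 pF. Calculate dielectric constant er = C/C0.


er = 5398 / 29.3 = 184.23

184.23


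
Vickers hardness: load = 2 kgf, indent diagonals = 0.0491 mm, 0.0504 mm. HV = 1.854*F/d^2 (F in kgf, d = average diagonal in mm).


d_avg = (0.0491+0.0504)/2 = 0.04975 mm
HV = 1.854*2/0.04975^2 = 1498

1498


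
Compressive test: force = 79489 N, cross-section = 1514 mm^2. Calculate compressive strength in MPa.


CS = 79489 / 1514 = 52.5 MPa

52.5


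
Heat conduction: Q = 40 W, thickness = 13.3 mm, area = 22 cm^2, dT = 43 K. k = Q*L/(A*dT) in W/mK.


k = 40*13.3/1000/(22/10000*43) = 5.62 W/mK

5.62


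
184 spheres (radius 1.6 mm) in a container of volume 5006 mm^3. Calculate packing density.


V_sphere = 4/3*pi*1.6^3 = 17.1573 mm^3
Total V = 184*17.1573 = 3156.9432 mm^3
PD = 3156.9432 / 5006 = 0.631

0.631


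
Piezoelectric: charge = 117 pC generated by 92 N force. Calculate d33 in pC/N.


d33 = 117 / 92 = 1.3 pC/N

1.3


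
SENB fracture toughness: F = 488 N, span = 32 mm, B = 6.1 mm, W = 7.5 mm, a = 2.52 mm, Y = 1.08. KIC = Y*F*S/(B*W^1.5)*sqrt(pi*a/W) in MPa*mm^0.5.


KIC = 1.08*488*32/(6.1*7.5^1.5)*sqrt(pi*2.52/7.5) = 138.3

138.3


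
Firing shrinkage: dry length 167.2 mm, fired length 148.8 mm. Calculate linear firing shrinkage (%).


FS = (167.2 - 148.8) / 167.2 * 100 = 11.0%

11.0


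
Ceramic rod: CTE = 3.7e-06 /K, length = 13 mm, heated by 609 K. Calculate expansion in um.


dL = 3.7e-06 * 13 * 609 * 1000 = 29.293 um

29.293


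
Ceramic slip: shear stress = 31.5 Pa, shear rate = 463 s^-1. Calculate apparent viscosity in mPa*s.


eta = tau/gamma * 1000 = 31.5/463 * 1000 = 68.0 mPa*s

68.0


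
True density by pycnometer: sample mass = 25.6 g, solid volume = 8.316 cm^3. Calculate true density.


TD = 25.6 / 8.316 = 3.078 g/cm^3

3.078


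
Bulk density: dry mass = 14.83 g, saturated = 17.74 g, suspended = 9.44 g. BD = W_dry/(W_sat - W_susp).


BD = 14.83 / (17.74 - 9.44) = 14.83 / 8.3 = 1.787 g/cm^3

1.787


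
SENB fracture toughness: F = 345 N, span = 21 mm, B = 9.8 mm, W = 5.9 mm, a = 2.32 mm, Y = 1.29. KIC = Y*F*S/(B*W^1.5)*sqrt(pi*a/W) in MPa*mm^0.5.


KIC = 1.29*345*21/(9.8*5.9^1.5)*sqrt(pi*2.32/5.9) = 73.96

73.96


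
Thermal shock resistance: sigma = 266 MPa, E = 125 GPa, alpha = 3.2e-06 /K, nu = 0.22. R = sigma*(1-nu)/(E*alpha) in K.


R = 266*(1-0.22)/(125*1000*3.2e-06) = 519 K

519


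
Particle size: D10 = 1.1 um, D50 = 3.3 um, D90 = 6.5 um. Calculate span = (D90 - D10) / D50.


Span = (6.5 - 1.1) / 3.3 = 5.4 / 3.3 = 1.636

1.636


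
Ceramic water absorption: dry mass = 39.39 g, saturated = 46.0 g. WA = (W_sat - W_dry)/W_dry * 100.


WA = (46.0 - 39.39) / 39.39 * 100 = 16.78%

16.78


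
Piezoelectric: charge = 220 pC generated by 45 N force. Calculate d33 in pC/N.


d33 = 220 / 45 = 4.9 pC/N

4.9


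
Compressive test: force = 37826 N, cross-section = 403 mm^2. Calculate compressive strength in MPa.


CS = 37826 / 403 = 93.9 MPa

93.9


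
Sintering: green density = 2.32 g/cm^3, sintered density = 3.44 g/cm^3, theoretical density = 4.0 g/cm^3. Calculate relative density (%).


Relative = 3.44 / 4.0 * 100 = 86.0%

86.0


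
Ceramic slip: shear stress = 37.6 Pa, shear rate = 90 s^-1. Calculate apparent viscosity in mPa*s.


eta = tau/gamma * 1000 = 37.6/90 * 1000 = 417.8 mPa*s

417.8


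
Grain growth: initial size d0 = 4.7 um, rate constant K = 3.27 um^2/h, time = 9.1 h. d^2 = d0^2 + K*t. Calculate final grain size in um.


d^2 = 4.7^2 + 3.27*9.1 = 51.847
d = sqrt(51.847) = 7.2 um

7.2


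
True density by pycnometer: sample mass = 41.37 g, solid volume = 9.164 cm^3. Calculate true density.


TD = 41.37 / 9.164 = 4.514 g/cm^3

4.514


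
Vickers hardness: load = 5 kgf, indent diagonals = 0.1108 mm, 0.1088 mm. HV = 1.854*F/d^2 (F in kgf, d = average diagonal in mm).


d_avg = (0.1108+0.1088)/2 = 0.1098 mm
HV = 1.854*5/0.1098^2 = 769

769


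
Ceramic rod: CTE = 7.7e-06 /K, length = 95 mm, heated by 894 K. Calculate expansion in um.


dL = 7.7e-06 * 95 * 894 * 1000 = 653.961 um

653.961


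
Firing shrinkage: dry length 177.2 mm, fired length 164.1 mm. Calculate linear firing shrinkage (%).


FS = (177.2 - 164.1) / 177.2 * 100 = 7.39%

7.39


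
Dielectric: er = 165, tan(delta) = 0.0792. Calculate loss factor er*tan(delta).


Loss = 165 * 0.0792 = 13.068

13.068


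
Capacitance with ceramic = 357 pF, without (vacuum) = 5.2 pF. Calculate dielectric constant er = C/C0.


er = 357 / 5.2 = 68.65

68.65


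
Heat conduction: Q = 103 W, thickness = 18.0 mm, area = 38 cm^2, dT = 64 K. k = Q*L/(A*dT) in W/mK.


k = 103*18.0/1000/(38/10000*64) = 7.62 W/mK

7.62


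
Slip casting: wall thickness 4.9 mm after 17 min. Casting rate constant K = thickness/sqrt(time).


K = 4.9 / sqrt(17) = 4.9 / 4.1231 = 1.188 mm/min^0.5

1.188


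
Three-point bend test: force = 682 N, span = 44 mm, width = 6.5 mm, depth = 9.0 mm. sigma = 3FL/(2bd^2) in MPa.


sigma = 3*682*44/(2*6.5*9.0^2) = 85.5 MPa

85.5


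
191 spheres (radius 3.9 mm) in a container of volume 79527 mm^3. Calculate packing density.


V_sphere = 4/3*pi*3.9^3 = 248.4748 mm^3
Total V = 191*248.4748 = 47458.6868 mm^3
PD = 47458.6868 / 79527 = 0.597

0.597


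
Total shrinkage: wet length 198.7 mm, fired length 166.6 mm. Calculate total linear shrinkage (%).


TS = (198.7 - 166.6) / 198.7 * 100 = 16.16%

16.16


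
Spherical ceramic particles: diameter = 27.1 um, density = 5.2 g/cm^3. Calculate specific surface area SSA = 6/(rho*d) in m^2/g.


SSA = 6 / (5.2 * 27.1) = 0.043 m^2/g

0.043


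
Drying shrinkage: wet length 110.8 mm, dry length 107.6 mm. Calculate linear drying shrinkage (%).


DS = (110.8 - 107.6) / 110.8 * 100 = 2.89%

2.89


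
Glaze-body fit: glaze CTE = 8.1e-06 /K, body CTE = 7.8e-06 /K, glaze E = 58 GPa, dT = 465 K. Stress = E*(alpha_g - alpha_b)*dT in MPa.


Stress = 58*1000*(8.1e-06 - 7.8e-06)*465 = 8.1 MPa

8.1


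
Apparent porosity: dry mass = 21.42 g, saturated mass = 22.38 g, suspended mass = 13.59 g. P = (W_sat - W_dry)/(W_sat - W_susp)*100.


P = (22.38 - 21.42) / (22.38 - 13.59) * 100 = 0.96 / 8.79 * 100 = 10.9%

10.9


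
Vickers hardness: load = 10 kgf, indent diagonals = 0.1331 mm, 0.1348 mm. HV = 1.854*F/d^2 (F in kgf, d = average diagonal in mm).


d_avg = (0.1331+0.1348)/2 = 0.13395 mm
HV = 1.854*10/0.13395^2 = 1033

1033


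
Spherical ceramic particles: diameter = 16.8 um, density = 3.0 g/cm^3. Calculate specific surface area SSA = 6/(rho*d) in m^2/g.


SSA = 6 / (3.0 * 16.8) = 0.119 m^2/g

0.119


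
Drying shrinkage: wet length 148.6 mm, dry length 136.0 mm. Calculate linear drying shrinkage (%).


DS = (148.6 - 136.0) / 148.6 * 100 = 8.48%

8.48


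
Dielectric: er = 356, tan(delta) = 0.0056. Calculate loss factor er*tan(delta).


Loss = 356 * 0.0056 = 1.994

1.994


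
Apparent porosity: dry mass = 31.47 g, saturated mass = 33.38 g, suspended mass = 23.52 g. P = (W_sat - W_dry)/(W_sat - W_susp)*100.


P = (33.38 - 31.47) / (33.38 - 23.52) * 100 = 1.91 / 9.86 * 100 = 19.4%

19.4


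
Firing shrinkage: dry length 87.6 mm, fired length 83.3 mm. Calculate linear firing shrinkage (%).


FS = (87.6 - 83.3) / 87.6 * 100 = 4.91%

4.91


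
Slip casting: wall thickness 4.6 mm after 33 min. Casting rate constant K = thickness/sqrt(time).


K = 4.6 / sqrt(33) = 4.6 / 5.7446 = 0.801 mm/min^0.5

0.801


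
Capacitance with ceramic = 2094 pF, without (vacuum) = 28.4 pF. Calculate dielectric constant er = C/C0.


er = 2094 / 28.4 = 73.73

73.73


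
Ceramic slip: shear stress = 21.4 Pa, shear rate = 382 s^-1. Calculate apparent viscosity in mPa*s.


eta = tau/gamma * 1000 = 21.4/382 * 1000 = 56.0 mPa*s

56.0


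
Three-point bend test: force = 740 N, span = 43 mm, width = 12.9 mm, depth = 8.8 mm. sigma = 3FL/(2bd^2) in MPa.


sigma = 3*740*43/(2*12.9*8.8^2) = 47.8 MPa

47.8


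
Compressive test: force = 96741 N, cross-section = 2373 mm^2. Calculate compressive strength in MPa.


CS = 96741 / 2373 = 40.8 MPa

40.8


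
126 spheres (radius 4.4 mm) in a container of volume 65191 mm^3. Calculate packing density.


V_sphere = 4/3*pi*4.4^3 = 356.8179 mm^3
Total V = 126*356.8179 = 44959.0554 mm^3
PD = 44959.0554 / 65191 = 0.69

0.69


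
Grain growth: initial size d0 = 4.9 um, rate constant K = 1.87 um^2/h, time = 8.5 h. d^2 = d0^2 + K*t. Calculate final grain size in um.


d^2 = 4.9^2 + 1.87*8.5 = 39.905
d = sqrt(39.905) = 6.32 um

6.32


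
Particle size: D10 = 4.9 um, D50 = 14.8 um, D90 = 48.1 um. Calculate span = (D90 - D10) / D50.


Span = (48.1 - 4.9) / 14.8 = 43.2 / 14.8 = 2.919

2.919


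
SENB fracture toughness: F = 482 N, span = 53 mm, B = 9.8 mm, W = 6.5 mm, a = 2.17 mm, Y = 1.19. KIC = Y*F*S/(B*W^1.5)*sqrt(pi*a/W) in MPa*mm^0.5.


KIC = 1.19*482*53/(9.8*6.5^1.5)*sqrt(pi*2.17/6.5) = 191.7

191.7


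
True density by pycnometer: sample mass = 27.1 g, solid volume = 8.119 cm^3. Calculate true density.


TD = 27.1 / 8.119 = 3.338 g/cm^3

3.338


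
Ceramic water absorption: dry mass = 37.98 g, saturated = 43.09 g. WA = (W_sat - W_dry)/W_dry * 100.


WA = (43.09 - 37.98) / 37.98 * 100 = 13.45%

13.45


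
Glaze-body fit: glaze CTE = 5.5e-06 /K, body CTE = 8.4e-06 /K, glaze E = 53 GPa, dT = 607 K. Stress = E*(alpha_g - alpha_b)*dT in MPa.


Stress = 53*1000*(5.5e-06 - 8.4e-06)*607 = -93.3 MPa

-93.3


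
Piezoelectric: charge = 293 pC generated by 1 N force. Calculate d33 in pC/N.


d33 = 293 / 1 = 293.0 pC/N

293.0


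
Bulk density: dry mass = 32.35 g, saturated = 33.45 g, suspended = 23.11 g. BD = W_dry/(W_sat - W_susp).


BD = 32.35 / (33.45 - 23.11) = 32.35 / 10.34 = 3.129 g/cm^3

3.129


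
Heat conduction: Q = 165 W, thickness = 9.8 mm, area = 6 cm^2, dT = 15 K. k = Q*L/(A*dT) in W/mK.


k = 165*9.8/1000/(6/10000*15) = 179.67 W/mK

179.67


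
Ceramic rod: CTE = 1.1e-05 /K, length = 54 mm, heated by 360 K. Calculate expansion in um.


dL = 1.1e-05 * 54 * 360 * 1000 = 213.84 um

213.84


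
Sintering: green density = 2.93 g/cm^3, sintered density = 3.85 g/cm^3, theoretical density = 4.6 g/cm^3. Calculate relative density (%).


Relative = 3.85 / 4.6 * 100 = 83.7%

83.7


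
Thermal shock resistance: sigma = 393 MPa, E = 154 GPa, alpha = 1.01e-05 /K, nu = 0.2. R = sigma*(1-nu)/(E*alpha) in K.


R = 393*(1-0.2)/(154*1000*1.01e-05) = 202 K

202


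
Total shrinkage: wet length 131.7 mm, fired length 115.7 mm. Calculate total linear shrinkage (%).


TS = (131.7 - 115.7) / 131.7 * 100 = 12.15%

12.15


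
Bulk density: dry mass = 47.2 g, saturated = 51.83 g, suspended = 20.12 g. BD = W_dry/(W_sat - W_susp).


BD = 47.2 / (51.83 - 20.12) = 47.2 / 31.71 = 1.488 g/cm^3

1.488


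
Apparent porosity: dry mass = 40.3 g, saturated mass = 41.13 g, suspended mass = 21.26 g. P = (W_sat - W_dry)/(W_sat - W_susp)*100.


P = (41.13 - 40.3) / (41.13 - 21.26) * 100 = 0.83 / 19.87 * 100 = 4.2%

4.2


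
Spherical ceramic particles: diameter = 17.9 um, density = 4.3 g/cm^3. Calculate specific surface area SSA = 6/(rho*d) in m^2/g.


SSA = 6 / (4.3 * 17.9) = 0.078 m^2/g

0.078


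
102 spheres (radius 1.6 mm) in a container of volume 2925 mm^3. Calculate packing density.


V_sphere = 4/3*pi*1.6^3 = 17.1573 mm^3
Total V = 102*17.1573 = 1750.0446 mm^3
PD = 1750.0446 / 2925 = 0.598

0.598


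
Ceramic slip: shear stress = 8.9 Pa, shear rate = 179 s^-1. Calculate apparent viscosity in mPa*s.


eta = tau/gamma * 1000 = 8.9/179 * 1000 = 49.7 mPa*s

49.7


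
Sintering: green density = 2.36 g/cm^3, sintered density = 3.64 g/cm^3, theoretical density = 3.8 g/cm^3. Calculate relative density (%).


Relative = 3.64 / 3.8 * 100 = 95.8%

95.8


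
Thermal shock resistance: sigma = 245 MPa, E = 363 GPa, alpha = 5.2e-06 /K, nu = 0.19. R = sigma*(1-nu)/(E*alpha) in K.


R = 245*(1-0.19)/(363*1000*5.2e-06) = 105 K

105


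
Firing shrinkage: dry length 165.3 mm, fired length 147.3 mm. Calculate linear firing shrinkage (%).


FS = (165.3 - 147.3) / 165.3 * 100 = 10.89%

10.89


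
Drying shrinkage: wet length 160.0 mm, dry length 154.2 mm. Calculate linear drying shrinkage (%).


DS = (160.0 - 154.2) / 160.0 * 100 = 3.63%

3.63


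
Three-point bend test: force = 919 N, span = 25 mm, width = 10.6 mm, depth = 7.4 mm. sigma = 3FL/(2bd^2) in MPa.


sigma = 3*919*25/(2*10.6*7.4^2) = 59.4 MPa

59.4


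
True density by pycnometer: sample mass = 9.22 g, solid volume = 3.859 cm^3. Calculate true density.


TD = 9.22 / 3.859 = 2.389 g/cm^3

2.389


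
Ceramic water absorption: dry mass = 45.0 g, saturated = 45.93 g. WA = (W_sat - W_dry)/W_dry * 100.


WA = (45.93 - 45.0) / 45.0 * 100 = 2.07%

2.07


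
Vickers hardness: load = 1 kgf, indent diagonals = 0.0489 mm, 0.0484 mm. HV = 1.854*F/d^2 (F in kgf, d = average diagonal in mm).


d_avg = (0.0489+0.0484)/2 = 0.04865 mm
HV = 1.854*1/0.04865^2 = 783

783


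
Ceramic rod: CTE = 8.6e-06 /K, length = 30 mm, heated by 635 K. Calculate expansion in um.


dL = 8.6e-06 * 30 * 635 * 1000 = 163.83 um

163.83


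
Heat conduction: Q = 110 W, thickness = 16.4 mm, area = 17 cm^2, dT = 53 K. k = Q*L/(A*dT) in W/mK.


k = 110*16.4/1000/(17/10000*53) = 20.02 W/mK

20.02


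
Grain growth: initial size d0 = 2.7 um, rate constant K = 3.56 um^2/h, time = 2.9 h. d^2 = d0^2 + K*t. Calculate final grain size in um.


d^2 = 2.7^2 + 3.56*2.9 = 17.614
d = sqrt(17.614) = 4.2 um

4.2


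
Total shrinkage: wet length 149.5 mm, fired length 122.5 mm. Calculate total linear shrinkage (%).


TS = (149.5 - 122.5) / 149.5 * 100 = 18.06%

18.06


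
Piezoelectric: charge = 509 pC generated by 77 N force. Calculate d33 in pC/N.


d33 = 509 / 77 = 6.6 pC/N

6.6


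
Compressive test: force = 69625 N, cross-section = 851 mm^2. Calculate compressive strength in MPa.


CS = 69625 / 851 = 81.8 MPa

81.8


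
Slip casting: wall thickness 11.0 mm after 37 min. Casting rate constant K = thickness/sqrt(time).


K = 11.0 / sqrt(37) = 11.0 / 6.0828 = 1.808 mm/min^0.5

1.808


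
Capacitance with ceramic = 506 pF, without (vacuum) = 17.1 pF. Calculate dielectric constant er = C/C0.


er = 506 / 17.1 = 29.59

29.59


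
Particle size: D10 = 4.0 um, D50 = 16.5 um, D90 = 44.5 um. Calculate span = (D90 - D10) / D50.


Span = (44.5 - 4.0) / 16.5 = 40.5 / 16.5 = 2.455

2.455


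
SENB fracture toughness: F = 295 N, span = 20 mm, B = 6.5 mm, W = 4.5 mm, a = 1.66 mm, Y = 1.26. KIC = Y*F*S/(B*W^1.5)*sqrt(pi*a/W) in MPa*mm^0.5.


KIC = 1.26*295*20/(6.5*4.5^1.5)*sqrt(pi*1.66/4.5) = 128.98

128.98


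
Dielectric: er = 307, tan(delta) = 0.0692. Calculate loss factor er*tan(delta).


Loss = 307 * 0.0692 = 21.244

21.244


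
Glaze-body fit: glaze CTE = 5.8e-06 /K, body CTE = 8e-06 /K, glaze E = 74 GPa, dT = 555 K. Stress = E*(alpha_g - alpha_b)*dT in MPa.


Stress = 74*1000*(5.8e-06 - 8e-06)*555 = -90.4 MPa

-90.4


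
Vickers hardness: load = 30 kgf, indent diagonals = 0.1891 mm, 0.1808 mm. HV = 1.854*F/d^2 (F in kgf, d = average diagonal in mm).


d_avg = (0.1891+0.1808)/2 = 0.18495 mm
HV = 1.854*30/0.18495^2 = 1626

1626


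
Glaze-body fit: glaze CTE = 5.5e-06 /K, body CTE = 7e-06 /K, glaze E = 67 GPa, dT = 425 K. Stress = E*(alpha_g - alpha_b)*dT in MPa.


Stress = 67*1000*(5.5e-06 - 7e-06)*425 = -42.7 MPa

-42.7


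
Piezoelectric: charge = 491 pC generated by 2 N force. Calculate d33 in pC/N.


d33 = 491 / 2 = 245.5 pC/N

245.5


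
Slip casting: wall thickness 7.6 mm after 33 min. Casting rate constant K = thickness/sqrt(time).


K = 7.6 / sqrt(33) = 7.6 / 5.7446 = 1.323 mm/min^0.5

1.323


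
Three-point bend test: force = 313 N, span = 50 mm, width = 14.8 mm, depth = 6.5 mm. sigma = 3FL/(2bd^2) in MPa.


sigma = 3*313*50/(2*14.8*6.5^2) = 37.5 MPa

37.5


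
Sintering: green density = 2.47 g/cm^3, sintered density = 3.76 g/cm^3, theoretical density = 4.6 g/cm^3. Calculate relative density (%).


Relative = 3.76 / 4.6 * 100 = 81.7%

81.7


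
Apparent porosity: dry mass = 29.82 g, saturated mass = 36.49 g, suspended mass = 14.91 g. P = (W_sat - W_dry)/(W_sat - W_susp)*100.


P = (36.49 - 29.82) / (36.49 - 14.91) * 100 = 6.67 / 21.58 * 100 = 30.9%

30.9


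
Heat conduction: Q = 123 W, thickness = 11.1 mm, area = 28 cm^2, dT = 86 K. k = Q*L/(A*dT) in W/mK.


k = 123*11.1/1000/(28/10000*86) = 5.67 W/mK

5.67


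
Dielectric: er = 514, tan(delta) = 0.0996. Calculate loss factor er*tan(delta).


Loss = 514 * 0.0996 = 51.194

51.194


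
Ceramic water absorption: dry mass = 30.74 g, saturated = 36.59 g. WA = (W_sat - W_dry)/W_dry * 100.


WA = (36.59 - 30.74) / 30.74 * 100 = 19.03%

19.03


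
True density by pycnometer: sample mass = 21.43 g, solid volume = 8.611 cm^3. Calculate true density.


TD = 21.43 / 8.611 = 2.489 g/cm^3

2.489


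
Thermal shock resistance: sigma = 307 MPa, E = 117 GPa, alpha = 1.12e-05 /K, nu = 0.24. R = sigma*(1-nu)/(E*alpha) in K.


R = 307*(1-0.24)/(117*1000*1.12e-05) = 178 K

178


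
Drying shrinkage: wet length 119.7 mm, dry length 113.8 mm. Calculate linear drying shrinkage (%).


DS = (119.7 - 113.8) / 119.7 * 100 = 4.93%

4.93


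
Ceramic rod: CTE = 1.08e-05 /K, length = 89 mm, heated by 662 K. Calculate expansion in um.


dL = 1.08e-05 * 89 * 662 * 1000 = 636.314 um

636.314


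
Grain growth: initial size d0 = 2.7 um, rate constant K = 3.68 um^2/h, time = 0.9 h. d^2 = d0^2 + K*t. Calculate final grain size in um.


d^2 = 2.7^2 + 3.68*0.9 = 10.602
d = sqrt(10.602) = 3.26 um

3.26


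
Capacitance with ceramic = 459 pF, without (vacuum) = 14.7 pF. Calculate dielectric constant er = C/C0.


er = 459 / 14.7 = 31.22

31.22


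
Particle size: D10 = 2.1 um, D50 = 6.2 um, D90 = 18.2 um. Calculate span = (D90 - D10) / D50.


Span = (18.2 - 2.1) / 6.2 = 16.1 / 6.2 = 2.597

2.597


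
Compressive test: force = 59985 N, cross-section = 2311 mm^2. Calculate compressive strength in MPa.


CS = 59985 / 2311 = 26.0 MPa

26.0


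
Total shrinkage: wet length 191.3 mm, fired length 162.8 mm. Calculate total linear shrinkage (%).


TS = (191.3 - 162.8) / 191.3 * 100 = 14.9%

14.9


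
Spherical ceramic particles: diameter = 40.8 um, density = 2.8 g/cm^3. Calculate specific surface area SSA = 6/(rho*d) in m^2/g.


SSA = 6 / (2.8 * 40.8) = 0.053 m^2/g

0.053


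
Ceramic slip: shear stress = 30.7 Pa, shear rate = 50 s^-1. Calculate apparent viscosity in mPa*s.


eta = tau/gamma * 1000 = 30.7/50 * 1000 = 614.0 mPa*s

614.0


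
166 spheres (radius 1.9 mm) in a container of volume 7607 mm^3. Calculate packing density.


V_sphere = 4/3*pi*1.9^3 = 28.7309 mm^3
Total V = 166*28.7309 = 4769.3294 mm^3
PD = 4769.3294 / 7607 = 0.627

0.627


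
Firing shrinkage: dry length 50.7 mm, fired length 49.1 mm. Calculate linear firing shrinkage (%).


FS = (50.7 - 49.1) / 50.7 * 100 = 3.16%

3.16


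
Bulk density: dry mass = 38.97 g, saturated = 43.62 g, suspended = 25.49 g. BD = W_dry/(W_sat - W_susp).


BD = 38.97 / (43.62 - 25.49) = 38.97 / 18.13 = 2.149 g/cm^3

2.149


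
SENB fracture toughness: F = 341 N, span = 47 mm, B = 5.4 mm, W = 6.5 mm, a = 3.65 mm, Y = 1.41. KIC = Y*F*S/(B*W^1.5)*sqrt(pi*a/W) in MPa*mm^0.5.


KIC = 1.41*341*47/(5.4*6.5^1.5)*sqrt(pi*3.65/6.5) = 335.41

335.41


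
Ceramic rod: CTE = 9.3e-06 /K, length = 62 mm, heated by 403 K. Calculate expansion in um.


dL = 9.3e-06 * 62 * 403 * 1000 = 232.37 um

232.37


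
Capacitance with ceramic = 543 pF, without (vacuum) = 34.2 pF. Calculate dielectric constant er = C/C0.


er = 543 / 34.2 = 15.88

15.88


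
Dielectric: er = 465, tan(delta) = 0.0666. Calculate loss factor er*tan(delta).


Loss = 465 * 0.0666 = 30.969

30.969


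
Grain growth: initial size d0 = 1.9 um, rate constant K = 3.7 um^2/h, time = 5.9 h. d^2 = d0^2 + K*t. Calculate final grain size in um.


d^2 = 1.9^2 + 3.7*5.9 = 25.44
d = sqrt(25.44) = 5.04 um

5.04


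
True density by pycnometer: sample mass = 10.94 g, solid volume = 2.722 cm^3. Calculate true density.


TD = 10.94 / 2.722 = 4.019 g/cm^3

4.019


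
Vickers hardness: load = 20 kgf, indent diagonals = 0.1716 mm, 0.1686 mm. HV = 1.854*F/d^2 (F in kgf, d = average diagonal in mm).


d_avg = (0.1716+0.1686)/2 = 0.1701 mm
HV = 1.854*20/0.1701^2 = 1282

1282


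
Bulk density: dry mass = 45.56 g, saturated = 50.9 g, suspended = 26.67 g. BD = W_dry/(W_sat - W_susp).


BD = 45.56 / (50.9 - 26.67) = 45.56 / 24.23 = 1.88 g/cm^3

1.88


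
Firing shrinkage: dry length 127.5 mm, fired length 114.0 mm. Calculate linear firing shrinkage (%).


FS = (127.5 - 114.0) / 127.5 * 100 = 10.59%

10.59


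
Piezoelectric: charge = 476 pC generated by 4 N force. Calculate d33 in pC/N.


d33 = 476 / 4 = 119.0 pC/N

119.0


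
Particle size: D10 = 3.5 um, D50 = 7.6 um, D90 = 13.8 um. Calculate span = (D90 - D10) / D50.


Span = (13.8 - 3.5) / 7.6 = 10.3 / 7.6 = 1.355

1.355


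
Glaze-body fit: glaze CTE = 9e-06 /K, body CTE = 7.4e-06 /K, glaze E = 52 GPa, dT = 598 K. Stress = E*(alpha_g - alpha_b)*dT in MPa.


Stress = 52*1000*(9e-06 - 7.4e-06)*598 = 49.8 MPa

49.8


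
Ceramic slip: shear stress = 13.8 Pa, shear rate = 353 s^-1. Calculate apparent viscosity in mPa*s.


eta = tau/gamma * 1000 = 13.8/353 * 1000 = 39.1 mPa*s

39.1


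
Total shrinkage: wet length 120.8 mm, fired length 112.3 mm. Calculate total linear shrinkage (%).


TS = (120.8 - 112.3) / 120.8 * 100 = 7.04%

7.04


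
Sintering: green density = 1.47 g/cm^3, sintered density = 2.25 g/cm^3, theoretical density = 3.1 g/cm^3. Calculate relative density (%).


Relative = 2.25 / 3.1 * 100 = 72.6%

72.6


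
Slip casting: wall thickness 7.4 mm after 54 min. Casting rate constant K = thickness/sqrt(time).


K = 7.4 / sqrt(54) = 7.4 / 7.3485 = 1.007 mm/min^0.5

1.007


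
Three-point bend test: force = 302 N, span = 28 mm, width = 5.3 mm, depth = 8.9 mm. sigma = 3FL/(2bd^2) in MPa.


sigma = 3*302*28/(2*5.3*8.9^2) = 30.2 MPa

30.2


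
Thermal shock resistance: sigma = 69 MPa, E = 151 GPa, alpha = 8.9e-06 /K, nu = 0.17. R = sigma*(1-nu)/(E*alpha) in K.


R = 69*(1-0.17)/(151*1000*8.9e-06) = 43 K

43


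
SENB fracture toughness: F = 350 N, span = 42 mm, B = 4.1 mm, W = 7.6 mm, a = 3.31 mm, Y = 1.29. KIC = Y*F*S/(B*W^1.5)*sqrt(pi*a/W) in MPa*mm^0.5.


KIC = 1.29*350*42/(4.1*7.6^1.5)*sqrt(pi*3.31/7.6) = 258.22

258.22


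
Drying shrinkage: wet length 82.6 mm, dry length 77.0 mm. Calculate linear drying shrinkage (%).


DS = (82.6 - 77.0) / 82.6 * 100 = 6.78%

6.78


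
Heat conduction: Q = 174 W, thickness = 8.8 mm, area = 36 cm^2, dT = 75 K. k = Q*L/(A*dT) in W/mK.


k = 174*8.8/1000/(36/10000*75) = 5.67 W/mK

5.67


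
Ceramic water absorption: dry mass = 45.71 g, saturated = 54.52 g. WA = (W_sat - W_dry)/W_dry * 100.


WA = (54.52 - 45.71) / 45.71 * 100 = 19.27%

19.27


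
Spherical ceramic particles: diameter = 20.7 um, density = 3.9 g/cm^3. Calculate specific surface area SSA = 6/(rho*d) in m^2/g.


SSA = 6 / (3.9 * 20.7) = 0.074 m^2/g

0.074


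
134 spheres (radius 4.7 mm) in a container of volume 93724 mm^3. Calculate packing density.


V_sphere = 4/3*pi*4.7^3 = 434.8928 mm^3
Total V = 134*434.8928 = 58275.6352 mm^3
PD = 58275.6352 / 93724 = 0.622

0.622


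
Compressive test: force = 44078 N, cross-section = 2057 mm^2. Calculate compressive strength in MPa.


CS = 44078 / 2057 = 21.4 MPa

21.4


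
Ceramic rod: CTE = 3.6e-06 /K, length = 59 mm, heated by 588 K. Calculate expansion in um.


dL = 3.6e-06 * 59 * 588 * 1000 = 124.891 um

124.891


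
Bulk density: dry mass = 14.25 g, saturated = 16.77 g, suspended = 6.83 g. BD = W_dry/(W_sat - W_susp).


BD = 14.25 / (16.77 - 6.83) = 14.25 / 9.94 = 1.434 g/cm^3

1.434


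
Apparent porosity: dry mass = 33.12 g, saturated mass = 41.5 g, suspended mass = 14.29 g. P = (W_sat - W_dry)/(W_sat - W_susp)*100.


P = (41.5 - 33.12) / (41.5 - 14.29) * 100 = 8.38 / 27.21 * 100 = 30.8%

30.8


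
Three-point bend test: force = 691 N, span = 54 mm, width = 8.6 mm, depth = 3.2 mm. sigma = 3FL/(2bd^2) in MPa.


sigma = 3*691*54/(2*8.6*3.2^2) = 635.6 MPa

635.6


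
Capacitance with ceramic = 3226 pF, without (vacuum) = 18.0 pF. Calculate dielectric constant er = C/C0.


er = 3226 / 18.0 = 179.22

179.22


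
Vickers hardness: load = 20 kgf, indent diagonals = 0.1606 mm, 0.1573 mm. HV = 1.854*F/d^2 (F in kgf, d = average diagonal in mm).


d_avg = (0.1606+0.1573)/2 = 0.15895 mm
HV = 1.854*20/0.15895^2 = 1468

1468


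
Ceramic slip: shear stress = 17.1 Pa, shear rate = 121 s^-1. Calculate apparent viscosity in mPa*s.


eta = tau/gamma * 1000 = 17.1/121 * 1000 = 141.3 mPa*s

141.3


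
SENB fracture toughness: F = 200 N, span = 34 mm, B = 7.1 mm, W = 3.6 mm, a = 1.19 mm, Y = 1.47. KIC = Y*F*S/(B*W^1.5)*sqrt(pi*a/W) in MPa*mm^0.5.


KIC = 1.47*200*34/(7.1*3.6^1.5)*sqrt(pi*1.19/3.6) = 210.04

210.04


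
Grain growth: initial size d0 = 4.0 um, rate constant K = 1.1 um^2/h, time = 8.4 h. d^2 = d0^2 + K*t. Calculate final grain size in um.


d^2 = 4.0^2 + 1.1*8.4 = 25.24
d = sqrt(25.24) = 5.02 um

5.02


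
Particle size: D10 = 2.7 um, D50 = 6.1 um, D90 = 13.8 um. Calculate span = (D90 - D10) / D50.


Span = (13.8 - 2.7) / 6.1 = 11.1 / 6.1 = 1.82

1.82


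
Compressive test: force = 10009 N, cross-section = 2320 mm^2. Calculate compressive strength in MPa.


CS = 10009 / 2320 = 4.3 MPa

4.3


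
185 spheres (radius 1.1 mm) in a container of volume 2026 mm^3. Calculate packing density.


V_sphere = 4/3*pi*1.1^3 = 5.5753 mm^3
Total V = 185*5.5753 = 1031.4305 mm^3
PD = 1031.4305 / 2026 = 0.509

0.509


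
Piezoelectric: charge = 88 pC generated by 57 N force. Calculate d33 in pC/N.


d33 = 88 / 57 = 1.5 pC/N

1.5


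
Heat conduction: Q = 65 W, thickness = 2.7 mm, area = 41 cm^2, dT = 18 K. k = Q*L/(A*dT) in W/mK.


k = 65*2.7/1000/(41/10000*18) = 2.38 W/mK

2.38


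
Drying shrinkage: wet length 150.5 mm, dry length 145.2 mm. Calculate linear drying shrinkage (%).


DS = (150.5 - 145.2) / 150.5 * 100 = 3.52%

3.52


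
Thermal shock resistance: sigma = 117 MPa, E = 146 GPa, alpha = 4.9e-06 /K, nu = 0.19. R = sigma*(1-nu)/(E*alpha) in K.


R = 117*(1-0.19)/(146*1000*4.9e-06) = 132 K

132


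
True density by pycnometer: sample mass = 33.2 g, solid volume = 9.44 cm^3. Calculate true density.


TD = 33.2 / 9.44 = 3.517 g/cm^3

3.517


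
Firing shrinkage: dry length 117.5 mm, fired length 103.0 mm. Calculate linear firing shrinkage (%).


FS = (117.5 - 103.0) / 117.5 * 100 = 12.34%

12.34


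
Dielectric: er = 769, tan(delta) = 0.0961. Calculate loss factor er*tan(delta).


Loss = 769 * 0.0961 = 73.901

73.901


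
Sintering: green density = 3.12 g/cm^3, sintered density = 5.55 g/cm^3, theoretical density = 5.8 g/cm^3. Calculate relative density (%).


Relative = 5.55 / 5.8 * 100 = 95.7%

95.7


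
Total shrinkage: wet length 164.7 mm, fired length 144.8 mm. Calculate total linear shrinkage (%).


TS = (164.7 - 144.8) / 164.7 * 100 = 12.08%

12.08


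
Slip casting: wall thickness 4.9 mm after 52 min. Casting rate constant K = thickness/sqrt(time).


K = 4.9 / sqrt(52) = 4.9 / 7.2111 = 0.68 mm/min^0.5

0.68


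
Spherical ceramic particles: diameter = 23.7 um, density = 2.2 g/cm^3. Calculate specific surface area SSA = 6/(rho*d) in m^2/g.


SSA = 6 / (2.2 * 23.7) = 0.115 m^2/g

0.115


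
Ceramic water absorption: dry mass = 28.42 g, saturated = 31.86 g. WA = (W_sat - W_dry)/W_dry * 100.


WA = (31.86 - 28.42) / 28.42 * 100 = 12.1%

12.1


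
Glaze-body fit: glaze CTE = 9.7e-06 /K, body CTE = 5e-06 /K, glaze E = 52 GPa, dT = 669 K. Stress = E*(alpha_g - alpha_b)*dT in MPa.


Stress = 52*1000*(9.7e-06 - 5e-06)*669 = 163.5 MPa

163.5


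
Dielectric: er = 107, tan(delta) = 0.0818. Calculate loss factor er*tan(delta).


Loss = 107 * 0.0818 = 8.753

8.753


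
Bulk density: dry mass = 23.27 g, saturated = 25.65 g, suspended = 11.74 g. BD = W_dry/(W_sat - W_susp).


BD = 23.27 / (25.65 - 11.74) = 23.27 / 13.91 = 1.673 g/cm^3

1.673


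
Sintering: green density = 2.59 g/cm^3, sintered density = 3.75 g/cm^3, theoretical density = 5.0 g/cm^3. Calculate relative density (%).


Relative = 3.75 / 5.0 * 100 = 75.0%

75.0


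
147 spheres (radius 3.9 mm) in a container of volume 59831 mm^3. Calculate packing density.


V_sphere = 4/3*pi*3.9^3 = 248.4748 mm^3
Total V = 147*248.4748 = 36525.7956 mm^3
PD = 36525.7956 / 59831 = 0.61

0.61


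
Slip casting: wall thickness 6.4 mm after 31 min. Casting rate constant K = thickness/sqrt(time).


K = 6.4 / sqrt(31) = 6.4 / 5.5678 = 1.149 mm/min^0.5

1.149


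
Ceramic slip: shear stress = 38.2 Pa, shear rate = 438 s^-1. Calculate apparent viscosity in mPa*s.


eta = tau/gamma * 1000 = 38.2/438 * 1000 = 87.2 mPa*s

87.2


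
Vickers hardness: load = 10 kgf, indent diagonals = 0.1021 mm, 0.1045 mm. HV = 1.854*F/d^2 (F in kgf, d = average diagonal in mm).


d_avg = (0.1021+0.1045)/2 = 0.1033 mm
HV = 1.854*10/0.1033^2 = 1737

1737


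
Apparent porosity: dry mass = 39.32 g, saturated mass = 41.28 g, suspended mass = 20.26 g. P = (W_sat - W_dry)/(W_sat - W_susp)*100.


P = (41.28 - 39.32) / (41.28 - 20.26) * 100 = 1.96 / 21.02 * 100 = 9.3%

9.3


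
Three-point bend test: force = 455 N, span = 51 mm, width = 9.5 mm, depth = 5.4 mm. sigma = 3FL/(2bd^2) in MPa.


sigma = 3*455*51/(2*9.5*5.4^2) = 125.6 MPa

125.6


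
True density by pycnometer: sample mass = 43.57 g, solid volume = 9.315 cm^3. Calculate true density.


TD = 43.57 / 9.315 = 4.677 g/cm^3

4.677


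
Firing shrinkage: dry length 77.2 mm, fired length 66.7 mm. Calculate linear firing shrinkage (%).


FS = (77.2 - 66.7) / 77.2 * 100 = 13.6%

13.6


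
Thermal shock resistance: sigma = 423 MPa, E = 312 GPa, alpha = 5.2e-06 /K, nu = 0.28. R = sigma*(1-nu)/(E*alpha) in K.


R = 423*(1-0.28)/(312*1000*5.2e-06) = 188 K

188


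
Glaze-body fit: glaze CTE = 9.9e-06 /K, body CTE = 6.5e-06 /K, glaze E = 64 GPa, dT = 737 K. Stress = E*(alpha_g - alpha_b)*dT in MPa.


Stress = 64*1000*(9.9e-06 - 6.5e-06)*737 = 160.4 MPa

160.4


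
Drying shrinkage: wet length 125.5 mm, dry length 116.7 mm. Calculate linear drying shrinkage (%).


DS = (125.5 - 116.7) / 125.5 * 100 = 7.01%

7.01


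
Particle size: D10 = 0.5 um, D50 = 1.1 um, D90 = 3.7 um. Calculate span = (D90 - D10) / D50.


Span = (3.7 - 0.5) / 1.1 = 3.2 / 1.1 = 2.909

2.909


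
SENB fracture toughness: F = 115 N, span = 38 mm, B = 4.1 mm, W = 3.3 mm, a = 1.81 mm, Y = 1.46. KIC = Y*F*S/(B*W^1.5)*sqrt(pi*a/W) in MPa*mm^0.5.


KIC = 1.46*115*38/(4.1*3.3^1.5)*sqrt(pi*1.81/3.3) = 340.75

340.75


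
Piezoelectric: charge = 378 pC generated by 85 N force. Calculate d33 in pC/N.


d33 = 378 / 85 = 4.4 pC/N

4.4


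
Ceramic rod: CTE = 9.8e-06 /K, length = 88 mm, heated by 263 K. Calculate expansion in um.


dL = 9.8e-06 * 88 * 263 * 1000 = 226.811 um

226.811


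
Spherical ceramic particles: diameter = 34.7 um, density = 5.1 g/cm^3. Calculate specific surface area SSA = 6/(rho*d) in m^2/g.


SSA = 6 / (5.1 * 34.7) = 0.034 m^2/g

0.034


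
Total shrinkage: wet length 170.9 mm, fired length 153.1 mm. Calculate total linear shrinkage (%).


TS = (170.9 - 153.1) / 170.9 * 100 = 10.42%

10.42


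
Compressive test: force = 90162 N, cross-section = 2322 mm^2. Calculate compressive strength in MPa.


CS = 90162 / 2322 = 38.8 MPa

38.8


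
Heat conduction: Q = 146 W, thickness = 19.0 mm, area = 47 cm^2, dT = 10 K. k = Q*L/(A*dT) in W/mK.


k = 146*19.0/1000/(47/10000*10) = 59.02 W/mK

59.02
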